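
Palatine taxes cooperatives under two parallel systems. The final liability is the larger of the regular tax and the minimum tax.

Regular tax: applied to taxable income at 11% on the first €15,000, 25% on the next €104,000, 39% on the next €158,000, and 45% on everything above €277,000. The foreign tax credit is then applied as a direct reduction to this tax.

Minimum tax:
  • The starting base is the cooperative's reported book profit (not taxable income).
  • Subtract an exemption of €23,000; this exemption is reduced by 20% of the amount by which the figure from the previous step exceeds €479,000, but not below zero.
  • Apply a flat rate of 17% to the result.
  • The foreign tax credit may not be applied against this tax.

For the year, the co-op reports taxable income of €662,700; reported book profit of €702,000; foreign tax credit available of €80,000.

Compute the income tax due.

€182,835

Regular tax:
  €15,000 × 11% = €1,650
  €104,000 × 25% = €26,000
  €158,000 × 39% = €61,620
  €385,700 × 45% = €173,565
  → €262,835
  Less foreign tax credit €80,000 → €182,835

Minimum tax:
  Base (reported book profit): €702,000
  Exemption: 20% × (€702,000 − €479,000) = €44,600 ≥ €23,000, so the exemption is fully phased out
  Base: €702,000 − €0 = €702,000
  €702,000 × 17% = €119,340

€182,835 > €119,340, so the regular tax governs.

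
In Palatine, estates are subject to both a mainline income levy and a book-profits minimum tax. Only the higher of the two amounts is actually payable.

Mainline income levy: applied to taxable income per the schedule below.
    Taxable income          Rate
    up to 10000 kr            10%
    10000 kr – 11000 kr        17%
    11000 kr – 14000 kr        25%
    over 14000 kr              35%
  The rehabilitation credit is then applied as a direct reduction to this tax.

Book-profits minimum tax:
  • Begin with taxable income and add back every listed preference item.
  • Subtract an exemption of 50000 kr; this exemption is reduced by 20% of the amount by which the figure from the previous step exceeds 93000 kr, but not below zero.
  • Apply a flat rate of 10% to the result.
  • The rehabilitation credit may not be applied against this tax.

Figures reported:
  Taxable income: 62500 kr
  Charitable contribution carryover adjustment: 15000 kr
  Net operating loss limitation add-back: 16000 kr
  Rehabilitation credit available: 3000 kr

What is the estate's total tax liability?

15895 kr

Mainline income levy:
  10000 kr × 10% = 1000 kr
  1000 kr × 17% = 170 kr
  3000 kr × 25% = 750 kr
  48500 kr × 35% = 16975 kr
  → 18895 kr
  Less rehabilitation credit 3000 kr → 15895 kr

Book-profits minimum tax:
  Adjusted income: 62500 kr + 15000 kr + 16000 kr = 93500 kr
  Exemption: 50000 kr − 20% × (93500 kr − 93000 kr) = 50000 kr − 100 kr = 49900 kr
  Base: 93500 kr − 49900 kr = 43600 kr
  43600 kr × 10% = 4360 kr

15895 kr > 4360 kr, so the mainline income levy governs.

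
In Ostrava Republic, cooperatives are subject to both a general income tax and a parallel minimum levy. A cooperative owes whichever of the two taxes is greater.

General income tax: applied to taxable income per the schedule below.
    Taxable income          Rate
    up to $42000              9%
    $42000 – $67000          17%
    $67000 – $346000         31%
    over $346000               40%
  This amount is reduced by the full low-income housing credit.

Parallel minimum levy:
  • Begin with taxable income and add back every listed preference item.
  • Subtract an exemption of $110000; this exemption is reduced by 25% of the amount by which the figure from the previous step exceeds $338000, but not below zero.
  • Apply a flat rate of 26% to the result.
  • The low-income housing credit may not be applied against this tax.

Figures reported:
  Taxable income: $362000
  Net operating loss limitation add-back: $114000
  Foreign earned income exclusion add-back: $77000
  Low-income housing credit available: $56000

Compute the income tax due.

$129155

Parallel minimum levy:
  Adjusted income: $362000 + $114000 + $77000 = $553000
  Exemption: $110000 − 25% × ($553000 − $338000) = $110000 − $53750 = $56250
  Base: $553000 − $56250 = $496750
  $496750 × 26% = $129155

General income tax:
  $42000 × 9% = $3780
  $25000 × 17% = $4250
  $279000 × 31% = $86490
  $16000 × 40% = $6400
  → $100920
  Less low-income housing credit $56000 → $44920

$129155 > $44920, so the parallel minimum levy is the binding amount.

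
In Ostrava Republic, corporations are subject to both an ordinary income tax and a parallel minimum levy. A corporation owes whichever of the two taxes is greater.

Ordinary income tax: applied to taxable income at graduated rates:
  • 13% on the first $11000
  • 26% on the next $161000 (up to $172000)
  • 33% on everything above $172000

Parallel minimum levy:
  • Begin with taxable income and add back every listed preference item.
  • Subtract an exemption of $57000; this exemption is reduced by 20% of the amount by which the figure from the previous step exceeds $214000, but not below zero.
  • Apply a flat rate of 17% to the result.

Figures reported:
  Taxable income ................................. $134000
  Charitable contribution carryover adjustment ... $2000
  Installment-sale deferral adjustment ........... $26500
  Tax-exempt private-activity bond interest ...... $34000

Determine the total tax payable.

$33410

Ordinary income tax:
  $11000 × 13% = $1430
  $123000 × 26% = $31980
  → $33410

Parallel minimum levy:
  Adjusted income: $134000 + $2000 + $26500 + $34000 = $196500
  Exemption: $196500 ≤ $214000, so full $57000 applies
  Base: $196500 − $57000 = $139500
  $139500 × 17% = $23715

$33410 > $23715, so the ordinary income tax governs.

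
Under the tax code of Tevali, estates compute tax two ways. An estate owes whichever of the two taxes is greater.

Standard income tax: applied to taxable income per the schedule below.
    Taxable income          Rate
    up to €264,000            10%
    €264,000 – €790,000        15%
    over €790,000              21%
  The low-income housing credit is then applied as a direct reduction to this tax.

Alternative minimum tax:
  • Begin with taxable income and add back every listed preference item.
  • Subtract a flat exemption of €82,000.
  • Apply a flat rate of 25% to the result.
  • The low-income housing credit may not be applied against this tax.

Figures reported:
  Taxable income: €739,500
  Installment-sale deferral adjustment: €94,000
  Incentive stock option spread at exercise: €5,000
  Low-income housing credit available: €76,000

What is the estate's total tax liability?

Standard income tax:
  €264,000 × 10% = €26,400
  €475,500 × 15% = €71,325
  → €97,725
  Less low-income housing credit €76,000 → €21,725

Alternative minimum tax:
  Adjusted income: €739,500 + €94,000 + €5,000 = €838,500
  Less exemption €82,000 → base €756,500
  €756,500 × 25% = €189,125

€189,125 > €21,725, so the alternative minimum tax is the binding amount.

€189,125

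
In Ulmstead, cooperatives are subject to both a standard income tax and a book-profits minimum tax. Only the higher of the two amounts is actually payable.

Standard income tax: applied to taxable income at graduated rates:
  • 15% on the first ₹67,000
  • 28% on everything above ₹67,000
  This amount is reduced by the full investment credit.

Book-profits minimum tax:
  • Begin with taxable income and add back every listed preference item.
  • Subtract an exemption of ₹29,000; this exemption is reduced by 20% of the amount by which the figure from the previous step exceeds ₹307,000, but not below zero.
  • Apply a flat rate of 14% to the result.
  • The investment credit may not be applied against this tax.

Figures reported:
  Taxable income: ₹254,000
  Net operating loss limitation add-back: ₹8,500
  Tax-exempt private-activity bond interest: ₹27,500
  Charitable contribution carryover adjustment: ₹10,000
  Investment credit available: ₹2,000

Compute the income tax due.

₹60,410

Standard income tax:
  ₹67,000 × 15% = ₹10,050
  ₹187,000 × 28% = ₹52,360
  → ₹62,410
  Less investment credit ₹2,000 → ₹60,410

Book-profits minimum tax:
  Adjusted income: ₹254,000 + ₹8,500 + ₹27,500 + ₹10,000 = ₹300,000
  Exemption: ₹300,000 ≤ ₹307,000, so full ₹29,000 applies
  Base: ₹300,000 − ₹29,000 = ₹271,000
  ₹271,000 × 14% = ₹37,940

₹60,410 > ₹37,940, so the standard income tax governs.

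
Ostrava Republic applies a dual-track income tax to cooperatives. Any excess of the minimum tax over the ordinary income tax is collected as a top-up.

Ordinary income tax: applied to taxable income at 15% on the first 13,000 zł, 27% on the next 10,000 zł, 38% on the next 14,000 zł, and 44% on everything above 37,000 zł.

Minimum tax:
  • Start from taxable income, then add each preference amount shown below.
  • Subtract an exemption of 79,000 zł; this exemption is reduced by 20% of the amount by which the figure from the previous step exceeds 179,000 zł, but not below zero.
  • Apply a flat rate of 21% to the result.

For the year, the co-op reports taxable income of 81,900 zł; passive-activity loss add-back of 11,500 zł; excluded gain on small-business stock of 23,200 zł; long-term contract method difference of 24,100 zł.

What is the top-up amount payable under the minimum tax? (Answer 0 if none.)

Minimum tax:
  Adjusted income: 81,900 zł + 11,500 zł + 23,200 zł + 24,100 zł = 140,700 zł
  Exemption: 140,700 zł ≤ 179,000 zł, so full 79,000 zł applies
  Base: 140,700 zł − 79,000 zł = 61,700 zł
  61,700 zł × 21% = 12,957 zł

Ordinary income tax:
  13,000 zł × 15% = 1,950 zł
  10,000 zł × 27% = 2,700 zł
  14,000 zł × 38% = 5,320 zł
  44,900 zł × 44% = 19,756 zł
  → 29,726 zł

12,957 zł ≤ 29,726 zł, so no add-on is due.

0 zł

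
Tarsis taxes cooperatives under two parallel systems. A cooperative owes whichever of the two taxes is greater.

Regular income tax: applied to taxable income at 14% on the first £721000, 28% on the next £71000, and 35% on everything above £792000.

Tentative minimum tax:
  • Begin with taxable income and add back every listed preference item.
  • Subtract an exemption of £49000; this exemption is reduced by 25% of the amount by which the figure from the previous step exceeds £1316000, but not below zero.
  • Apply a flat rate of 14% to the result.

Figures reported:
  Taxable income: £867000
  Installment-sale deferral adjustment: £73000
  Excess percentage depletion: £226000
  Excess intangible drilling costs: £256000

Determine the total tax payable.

Tentative minimum tax:
  Adjusted income: £867000 + £73000 + £226000 + £256000 = £1422000
  Exemption: £49000 − 25% × (£1422000 − £1316000) = £49000 − £26500 = £22500
  Base: £1422000 − £22500 = £1399500
  £1399500 × 14% = £195930

Regular income tax:
  £721000 × 14% = £100940
  £71000 × 28% = £19880
  £75000 × 35% = £26250
  → £147070

£195930 > £147070, so the tentative minimum tax is the binding amount.

£195930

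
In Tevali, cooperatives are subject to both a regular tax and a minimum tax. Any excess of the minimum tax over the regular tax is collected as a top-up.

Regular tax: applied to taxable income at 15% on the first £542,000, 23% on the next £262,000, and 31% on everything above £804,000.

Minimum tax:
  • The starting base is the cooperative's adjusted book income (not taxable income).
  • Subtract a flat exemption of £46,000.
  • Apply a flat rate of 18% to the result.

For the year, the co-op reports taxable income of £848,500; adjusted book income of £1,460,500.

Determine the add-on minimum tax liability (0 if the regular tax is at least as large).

£99,255

Regular tax:
  £542,000 × 15% = £81,300
  £262,000 × 23% = £60,260
  £44,500 × 31% = £13,795
  → £155,355

Minimum tax:
  Base (adjusted book income): £1,460,500
  Less exemption £46,000 → base £1,414,500
  £1,414,500 × 18% = £254,610

Excess of minimum tax over regular tax: £254,610 − £155,355 = £99,255.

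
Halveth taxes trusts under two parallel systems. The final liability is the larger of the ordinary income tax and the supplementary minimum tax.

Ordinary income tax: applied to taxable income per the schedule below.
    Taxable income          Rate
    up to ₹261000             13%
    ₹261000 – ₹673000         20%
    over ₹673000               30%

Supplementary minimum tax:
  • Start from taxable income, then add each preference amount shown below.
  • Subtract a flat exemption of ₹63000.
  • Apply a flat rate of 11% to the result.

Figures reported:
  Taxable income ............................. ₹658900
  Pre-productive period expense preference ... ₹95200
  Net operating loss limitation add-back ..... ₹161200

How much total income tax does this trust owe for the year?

₹113510

Supplementary minimum tax:
  Adjusted income: ₹658900 + ₹95200 + ₹161200 = ₹915300
  Less exemption ₹63000 → base ₹852300
  ₹852300 × 11% = ₹93753

Ordinary income tax:
  ₹261000 × 13% = ₹33930
  ₹397900 × 20% = ₹79580
  → ₹113510

₹113510 > ₹93753, so the ordinary income tax governs.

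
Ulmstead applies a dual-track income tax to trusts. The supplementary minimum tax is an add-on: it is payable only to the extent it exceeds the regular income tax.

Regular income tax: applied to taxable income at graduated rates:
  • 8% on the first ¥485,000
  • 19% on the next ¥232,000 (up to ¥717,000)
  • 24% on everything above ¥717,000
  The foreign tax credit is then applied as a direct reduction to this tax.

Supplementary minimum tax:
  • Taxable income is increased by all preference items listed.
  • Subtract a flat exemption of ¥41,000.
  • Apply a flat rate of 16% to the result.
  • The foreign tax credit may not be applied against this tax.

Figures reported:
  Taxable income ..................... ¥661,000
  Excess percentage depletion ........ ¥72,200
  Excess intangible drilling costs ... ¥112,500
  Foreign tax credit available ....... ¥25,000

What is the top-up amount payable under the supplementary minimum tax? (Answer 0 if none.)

¥81,512

Supplementary minimum tax:
  Adjusted income: ¥661,000 + ¥72,200 + ¥112,500 = ¥845,700
  Less exemption ¥41,000 → base ¥804,700
  ¥804,700 × 16% = ¥128,752

Regular income tax:
  ¥485,000 × 8% = ¥38,800
  ¥176,000 × 19% = ¥33,440
  → ¥72,240
  Less foreign tax credit ¥25,000 → ¥47,240

Excess of supplementary minimum tax over regular income tax: ¥128,752 − ¥47,240 = ¥81,512.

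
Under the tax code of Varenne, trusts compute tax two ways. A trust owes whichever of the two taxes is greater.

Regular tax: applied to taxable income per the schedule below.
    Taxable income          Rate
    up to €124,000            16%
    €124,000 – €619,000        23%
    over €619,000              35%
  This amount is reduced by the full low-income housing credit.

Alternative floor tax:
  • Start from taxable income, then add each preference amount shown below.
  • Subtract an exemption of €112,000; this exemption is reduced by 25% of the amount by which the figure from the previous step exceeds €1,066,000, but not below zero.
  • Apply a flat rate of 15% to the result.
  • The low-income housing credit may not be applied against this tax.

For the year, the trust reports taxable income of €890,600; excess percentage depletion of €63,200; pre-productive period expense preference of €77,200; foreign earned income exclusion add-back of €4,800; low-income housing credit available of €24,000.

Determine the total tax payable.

Alternative floor tax:
  Adjusted income: €890,600 + €63,200 + €77,200 + €4,800 = €1,035,800
  Exemption: €1,035,800 ≤ €1,066,000, so full €112,000 applies
  Base: €1,035,800 − €112,000 = €923,800
  €923,800 × 15% = €138,570

Regular tax:
  €124,000 × 16% = €19,840
  €495,000 × 23% = €113,850
  €271,600 × 35% = €95,060
  → €228,750
  Less low-income housing credit €24,000 → €204,750

€204,750 > €138,570, so the regular tax governs.

€204,750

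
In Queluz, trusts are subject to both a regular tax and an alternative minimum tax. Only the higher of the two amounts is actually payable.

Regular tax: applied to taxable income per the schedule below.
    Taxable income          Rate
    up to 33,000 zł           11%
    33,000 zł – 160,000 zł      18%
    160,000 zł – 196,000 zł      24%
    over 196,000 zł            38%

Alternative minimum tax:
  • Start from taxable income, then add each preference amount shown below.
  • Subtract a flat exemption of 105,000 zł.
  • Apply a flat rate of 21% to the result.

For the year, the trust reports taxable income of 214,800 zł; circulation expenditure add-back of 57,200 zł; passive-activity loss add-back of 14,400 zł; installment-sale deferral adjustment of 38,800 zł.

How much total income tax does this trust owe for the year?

Alternative minimum tax:
  Adjusted income: 214,800 zł + 57,200 zł + 14,400 zł + 38,800 zł = 325,200 zł
  Less exemption 105,000 zł → base 220,200 zł
  220,200 zł × 21% = 46,242 zł

Regular tax:
  33,000 zł × 11% = 3,630 zł
  127,000 zł × 18% = 22,860 zł
  36,000 zł × 24% = 8,640 zł
  18,800 zł × 38% = 7,144 zł
  → 42,274 zł

46,242 zł > 42,274 zł, so the alternative minimum tax is the binding amount.

46,242 zł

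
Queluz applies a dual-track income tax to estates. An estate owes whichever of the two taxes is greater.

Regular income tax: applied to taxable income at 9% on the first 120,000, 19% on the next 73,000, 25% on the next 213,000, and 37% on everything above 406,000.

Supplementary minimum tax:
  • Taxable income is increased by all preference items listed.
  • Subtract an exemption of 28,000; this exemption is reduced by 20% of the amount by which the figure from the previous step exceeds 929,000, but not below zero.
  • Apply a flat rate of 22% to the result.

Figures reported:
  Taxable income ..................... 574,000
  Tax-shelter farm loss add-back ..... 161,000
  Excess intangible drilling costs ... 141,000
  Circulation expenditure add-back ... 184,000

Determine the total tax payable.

232,804

Supplementary minimum tax:
  Adjusted income: 574,000 + 161,000 + 141,000 + 184,000 = 1,060,000
  Exemption: 28,000 − 20% × (1,060,000 − 929,000) = 28,000 − 26,200 = 1,800
  Base: 1,060,000 − 1,800 = 1,058,200
  1,058,200 × 22% = 232,804

Regular income tax:
  120,000 × 9% = 10,800
  73,000 × 19% = 13,870
  213,000 × 25% = 53,250
  168,000 × 37% = 62,160
  → 140,080

232,804 > 140,080, so the supplementary minimum tax is the binding amount.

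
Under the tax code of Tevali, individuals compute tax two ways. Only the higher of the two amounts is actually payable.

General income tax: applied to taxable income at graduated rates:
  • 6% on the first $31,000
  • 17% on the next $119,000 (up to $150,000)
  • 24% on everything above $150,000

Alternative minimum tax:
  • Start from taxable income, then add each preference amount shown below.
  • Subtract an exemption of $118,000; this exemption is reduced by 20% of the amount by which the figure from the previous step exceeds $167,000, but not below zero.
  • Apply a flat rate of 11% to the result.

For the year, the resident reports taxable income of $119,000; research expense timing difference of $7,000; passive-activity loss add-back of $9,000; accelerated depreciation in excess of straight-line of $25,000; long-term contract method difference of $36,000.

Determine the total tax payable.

Alternative minimum tax:
  Adjusted income: $119,000 + $7,000 + $9,000 + $25,000 + $36,000 = $196,000
  Exemption: $118,000 − 20% × ($196,000 − $167,000) = $118,000 − $5,800 = $112,200
  Base: $196,000 − $112,200 = $83,800
  $83,800 × 11% = $9,218

General income tax:
  $31,000 × 6% = $1,860
  $88,000 × 17% = $14,960
  → $16,820

$16,820 > $9,218, so the general income tax governs.

$16,820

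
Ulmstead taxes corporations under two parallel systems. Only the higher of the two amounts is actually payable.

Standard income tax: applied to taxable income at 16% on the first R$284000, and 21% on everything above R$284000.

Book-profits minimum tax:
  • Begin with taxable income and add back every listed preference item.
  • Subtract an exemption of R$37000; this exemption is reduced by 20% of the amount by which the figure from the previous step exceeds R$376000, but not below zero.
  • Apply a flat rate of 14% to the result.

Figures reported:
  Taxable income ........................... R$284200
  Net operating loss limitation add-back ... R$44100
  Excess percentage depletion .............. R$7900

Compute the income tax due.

Book-profits minimum tax:
  Adjusted income: R$284200 + R$44100 + R$7900 = R$336200
  Exemption: R$336200 ≤ R$376000, so full R$37000 applies
  Base: R$336200 − R$37000 = R$299200
  R$299200 × 14% = R$41888

Standard income tax:
  R$284000 × 16% = R$45440
  R$200 × 21% = R$42
  → R$45482

R$45482 > R$41888, so the standard income tax governs.

R$45482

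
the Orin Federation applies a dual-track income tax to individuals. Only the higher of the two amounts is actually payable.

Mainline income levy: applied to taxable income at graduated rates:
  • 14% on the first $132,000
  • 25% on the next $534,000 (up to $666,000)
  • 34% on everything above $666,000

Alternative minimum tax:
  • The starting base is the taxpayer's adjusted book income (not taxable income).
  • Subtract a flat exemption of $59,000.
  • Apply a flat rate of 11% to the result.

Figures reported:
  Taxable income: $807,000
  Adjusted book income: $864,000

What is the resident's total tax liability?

$199,920

Alternative minimum tax:
  Base (adjusted book income): $864,000
  Less exemption $59,000 → base $805,000
  $805,000 × 11% = $88,550

Mainline income levy:
  $132,000 × 14% = $18,480
  $534,000 × 25% = $133,500
  $141,000 × 34% = $47,940
  → $199,920

$199,920 > $88,550, so the mainline income levy governs.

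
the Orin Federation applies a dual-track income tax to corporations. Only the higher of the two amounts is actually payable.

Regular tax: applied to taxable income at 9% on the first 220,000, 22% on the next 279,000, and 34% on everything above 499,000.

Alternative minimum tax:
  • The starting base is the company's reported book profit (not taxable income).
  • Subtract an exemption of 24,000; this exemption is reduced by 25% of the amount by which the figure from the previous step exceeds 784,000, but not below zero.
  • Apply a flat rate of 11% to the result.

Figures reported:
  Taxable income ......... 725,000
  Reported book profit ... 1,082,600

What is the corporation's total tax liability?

158,020

Regular tax:
  220,000 × 9% = 19,800
  279,000 × 22% = 61,380
  226,000 × 34% = 76,840
  → 158,020

Alternative minimum tax:
  Base (reported book profit): 1,082,600
  Exemption: 25% × (1,082,600 − 784,000) = 74,650 ≥ 24,000, so the exemption is fully phased out
  Base: 1,082,600 − 0 = 1,082,600
  1,082,600 × 11% = 119,086

158,020 > 119,086, so the regular tax governs.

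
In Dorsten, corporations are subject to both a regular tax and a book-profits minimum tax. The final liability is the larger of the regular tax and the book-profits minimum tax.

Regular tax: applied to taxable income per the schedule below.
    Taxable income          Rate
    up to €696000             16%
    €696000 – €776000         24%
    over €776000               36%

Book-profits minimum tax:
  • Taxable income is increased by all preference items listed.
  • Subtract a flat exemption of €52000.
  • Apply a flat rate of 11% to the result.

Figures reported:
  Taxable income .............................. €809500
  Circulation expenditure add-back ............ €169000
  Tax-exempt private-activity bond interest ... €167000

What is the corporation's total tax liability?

Book-profits minimum tax:
  Adjusted income: €809500 + €169000 + €167000 = €1145500
  Less exemption €52000 → base €1093500
  €1093500 × 11% = €120285

Regular tax:
  €696000 × 16% = €111360
  €80000 × 24% = €19200
  €33500 × 36% = €12060
  → €142620

€142620 > €120285, so the regular tax governs.

€142620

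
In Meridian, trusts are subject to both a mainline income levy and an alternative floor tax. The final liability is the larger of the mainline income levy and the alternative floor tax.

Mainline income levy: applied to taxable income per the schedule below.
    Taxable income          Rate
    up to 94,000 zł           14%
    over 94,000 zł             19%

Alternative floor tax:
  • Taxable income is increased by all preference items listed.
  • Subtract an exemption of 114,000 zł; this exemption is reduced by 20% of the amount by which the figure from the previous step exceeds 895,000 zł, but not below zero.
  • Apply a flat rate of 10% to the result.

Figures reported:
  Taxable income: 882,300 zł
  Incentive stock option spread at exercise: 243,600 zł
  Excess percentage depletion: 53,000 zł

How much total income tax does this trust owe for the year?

Alternative floor tax:
  Adjusted income: 882,300 zł + 243,600 zł + 53,000 zł = 1,178,900 zł
  Exemption: 114,000 zł − 20% × (1,178,900 zł − 895,000 zł) = 114,000 zł − 56,780 zł = 57,220 zł
  Base: 1,178,900 zł − 57,220 zł = 1,121,680 zł
  1,121,680 zł × 10% = 112,168 zł

Mainline income levy:
  94,000 zł × 14% = 13,160 zł
  788,300 zł × 19% = 149,777 zł
  → 162,937 zł

162,937 zł > 112,168 zł, so the mainline income levy governs.

162,937 zł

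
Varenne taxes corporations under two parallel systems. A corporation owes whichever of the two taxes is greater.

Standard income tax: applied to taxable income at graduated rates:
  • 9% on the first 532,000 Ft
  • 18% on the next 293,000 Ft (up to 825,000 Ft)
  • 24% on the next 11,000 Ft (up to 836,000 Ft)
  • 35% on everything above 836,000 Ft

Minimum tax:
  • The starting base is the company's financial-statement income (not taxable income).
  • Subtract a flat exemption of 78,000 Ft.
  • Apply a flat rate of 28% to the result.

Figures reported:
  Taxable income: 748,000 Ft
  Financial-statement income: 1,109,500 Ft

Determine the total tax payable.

Standard income tax:
  532,000 Ft × 9% = 47,880 Ft
  216,000 Ft × 18% = 38,880 Ft
  → 86,760 Ft

Minimum tax:
  Base (financial-statement income): 1,109,500 Ft
  Less exemption 78,000 Ft → base 1,031,500 Ft
  1,031,500 Ft × 28% = 288,820 Ft

288,820 Ft > 86,760 Ft, so the minimum tax is the binding amount.

288,820 Ft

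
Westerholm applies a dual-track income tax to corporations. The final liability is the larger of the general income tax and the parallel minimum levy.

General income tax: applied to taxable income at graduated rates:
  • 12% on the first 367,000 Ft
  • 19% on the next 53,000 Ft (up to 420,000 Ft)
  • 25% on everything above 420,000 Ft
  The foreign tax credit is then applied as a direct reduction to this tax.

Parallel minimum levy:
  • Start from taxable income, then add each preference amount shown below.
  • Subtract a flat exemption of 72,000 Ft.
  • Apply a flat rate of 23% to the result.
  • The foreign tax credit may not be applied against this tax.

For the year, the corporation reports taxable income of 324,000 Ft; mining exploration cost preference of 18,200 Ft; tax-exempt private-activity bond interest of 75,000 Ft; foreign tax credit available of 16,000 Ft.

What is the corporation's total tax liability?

79,396 Ft

Parallel minimum levy:
  Adjusted income: 324,000 Ft + 18,200 Ft + 75,000 Ft = 417,200 Ft
  Less exemption 72,000 Ft → base 345,200 Ft
  345,200 Ft × 23% = 79,396 Ft

General income tax:
  324,000 Ft × 12% = 38,880 Ft
  Less foreign tax credit 16,000 Ft → 22,880 Ft

79,396 Ft > 22,880 Ft, so the parallel minimum levy is the binding amount.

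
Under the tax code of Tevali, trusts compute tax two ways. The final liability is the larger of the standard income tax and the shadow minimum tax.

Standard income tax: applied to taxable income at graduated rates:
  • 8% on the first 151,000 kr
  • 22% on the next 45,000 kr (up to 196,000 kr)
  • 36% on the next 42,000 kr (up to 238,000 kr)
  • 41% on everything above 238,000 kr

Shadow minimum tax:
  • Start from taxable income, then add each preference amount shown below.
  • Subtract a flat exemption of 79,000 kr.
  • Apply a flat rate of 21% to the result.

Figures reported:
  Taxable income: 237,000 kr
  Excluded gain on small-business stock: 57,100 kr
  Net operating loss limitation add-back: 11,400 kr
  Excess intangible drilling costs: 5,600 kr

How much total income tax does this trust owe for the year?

Standard income tax:
  151,000 kr × 8% = 12,080 kr
  45,000 kr × 22% = 9,900 kr
  41,000 kr × 36% = 14,760 kr
  → 36,740 kr

Shadow minimum tax:
  Adjusted income: 237,000 kr + 57,100 kr + 11,400 kr + 5,600 kr = 311,100 kr
  Less exemption 79,000 kr → base 232,100 kr
  232,100 kr × 21% = 48,741 kr

48,741 kr > 36,740 kr, so the shadow minimum tax is the binding amount.

48,741 kr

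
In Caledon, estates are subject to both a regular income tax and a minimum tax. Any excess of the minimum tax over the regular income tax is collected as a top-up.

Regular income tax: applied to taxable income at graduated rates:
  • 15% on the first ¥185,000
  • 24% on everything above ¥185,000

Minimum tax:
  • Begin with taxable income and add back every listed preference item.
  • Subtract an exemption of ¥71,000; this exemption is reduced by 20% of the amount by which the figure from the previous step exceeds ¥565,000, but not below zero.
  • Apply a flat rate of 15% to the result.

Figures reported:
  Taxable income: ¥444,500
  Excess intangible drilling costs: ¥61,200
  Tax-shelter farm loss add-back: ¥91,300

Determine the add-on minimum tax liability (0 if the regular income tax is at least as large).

Regular income tax:
  ¥185,000 × 15% = ¥27,750
  ¥259,500 × 24% = ¥62,280
  → ¥90,030

Minimum tax:
  Adjusted income: ¥444,500 + ¥61,200 + ¥91,300 = ¥597,000
  Exemption: ¥71,000 − 20% × (¥597,000 − ¥565,000) = ¥71,000 − ¥6,400 = ¥64,600
  Base: ¥597,000 − ¥64,600 = ¥532,400
  ¥532,400 × 15% = ¥79,860

¥79,860 ≤ ¥90,030, so no add-on is due.

¥0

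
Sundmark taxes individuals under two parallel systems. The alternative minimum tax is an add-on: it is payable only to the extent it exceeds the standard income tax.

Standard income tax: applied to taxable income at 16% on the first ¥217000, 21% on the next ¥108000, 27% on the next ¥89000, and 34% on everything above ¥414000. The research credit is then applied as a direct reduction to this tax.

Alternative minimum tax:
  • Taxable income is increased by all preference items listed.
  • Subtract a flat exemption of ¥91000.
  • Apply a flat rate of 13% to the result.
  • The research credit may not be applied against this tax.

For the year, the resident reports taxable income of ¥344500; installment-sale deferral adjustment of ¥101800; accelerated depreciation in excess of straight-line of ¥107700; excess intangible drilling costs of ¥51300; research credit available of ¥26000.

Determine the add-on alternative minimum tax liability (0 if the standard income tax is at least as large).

Standard income tax:
  ¥217000 × 16% = ¥34720
  ¥108000 × 21% = ¥22680
  ¥19500 × 27% = ¥5265
  → ¥62665
  Less research credit ¥26000 → ¥36665

Alternative minimum tax:
  Adjusted income: ¥344500 + ¥101800 + ¥107700 + ¥51300 = ¥605300
  Less exemption ¥91000 → base ¥514300
  ¥514300 × 13% = ¥66859

Excess of alternative minimum tax over standard income tax: ¥66859 − ¥36665 = ¥30194.

¥30194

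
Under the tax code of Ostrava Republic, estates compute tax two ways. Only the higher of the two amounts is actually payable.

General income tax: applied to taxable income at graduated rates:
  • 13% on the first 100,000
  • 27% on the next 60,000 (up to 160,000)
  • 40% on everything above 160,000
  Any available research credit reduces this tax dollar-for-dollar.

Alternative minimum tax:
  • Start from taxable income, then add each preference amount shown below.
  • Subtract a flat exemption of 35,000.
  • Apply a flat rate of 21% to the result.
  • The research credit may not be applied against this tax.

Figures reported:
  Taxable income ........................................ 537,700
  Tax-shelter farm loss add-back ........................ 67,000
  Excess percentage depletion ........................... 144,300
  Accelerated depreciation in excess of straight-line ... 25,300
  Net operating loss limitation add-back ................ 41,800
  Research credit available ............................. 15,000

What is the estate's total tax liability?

165,280

Alternative minimum tax:
  Adjusted income: 537,700 + 67,000 + 144,300 + 25,300 + 41,800 = 816,100
  Less exemption 35,000 → base 781,100
  781,100 × 21% = 164,031

General income tax:
  100,000 × 13% = 13,000
  60,000 × 27% = 16,200
  377,700 × 40% = 151,080
  → 180,280
  Less research credit 15,000 → 165,280

165,280 > 164,031, so the general income tax governs.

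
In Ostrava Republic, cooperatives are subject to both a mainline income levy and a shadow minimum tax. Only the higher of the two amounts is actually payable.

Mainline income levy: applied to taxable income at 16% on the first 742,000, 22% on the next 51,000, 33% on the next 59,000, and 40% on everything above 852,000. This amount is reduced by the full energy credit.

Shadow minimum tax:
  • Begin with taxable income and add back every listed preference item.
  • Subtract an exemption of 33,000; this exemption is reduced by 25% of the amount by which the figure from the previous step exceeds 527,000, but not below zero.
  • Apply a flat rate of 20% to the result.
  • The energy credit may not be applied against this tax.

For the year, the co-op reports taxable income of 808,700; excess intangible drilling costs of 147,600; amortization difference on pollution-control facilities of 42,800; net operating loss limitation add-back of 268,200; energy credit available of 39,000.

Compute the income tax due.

253,460

Mainline income levy:
  742,000 × 16% = 118,720
  51,000 × 22% = 11,220
  15,700 × 33% = 5,181
  → 135,121
  Less energy credit 39,000 → 96,121

Shadow minimum tax:
  Adjusted income: 808,700 + 147,600 + 42,800 + 268,200 = 1,267,300
  Exemption: 25% × (1,267,300 − 527,000) = 185,075 ≥ 33,000, so the exemption is fully phased out
  Base: 1,267,300 − 0 = 1,267,300
  1,267,300 × 20% = 253,460

253,460 > 96,121, so the shadow minimum tax is the binding amount.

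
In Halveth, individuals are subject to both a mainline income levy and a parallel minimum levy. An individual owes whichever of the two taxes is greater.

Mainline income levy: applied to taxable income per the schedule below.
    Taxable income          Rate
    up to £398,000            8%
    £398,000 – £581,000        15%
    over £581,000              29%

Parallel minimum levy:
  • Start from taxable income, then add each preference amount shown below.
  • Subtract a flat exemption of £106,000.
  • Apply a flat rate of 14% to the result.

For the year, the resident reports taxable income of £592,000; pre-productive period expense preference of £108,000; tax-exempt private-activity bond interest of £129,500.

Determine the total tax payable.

£101,290

Parallel minimum levy:
  Adjusted income: £592,000 + £108,000 + £129,500 = £829,500
  Less exemption £106,000 → base £723,500
  £723,500 × 14% = £101,290

Mainline income levy:
  £398,000 × 8% = £31,840
  £183,000 × 15% = £27,450
  £11,000 × 29% = £3,190
  → £62,480

£101,290 > £62,480, so the parallel minimum levy is the binding amount.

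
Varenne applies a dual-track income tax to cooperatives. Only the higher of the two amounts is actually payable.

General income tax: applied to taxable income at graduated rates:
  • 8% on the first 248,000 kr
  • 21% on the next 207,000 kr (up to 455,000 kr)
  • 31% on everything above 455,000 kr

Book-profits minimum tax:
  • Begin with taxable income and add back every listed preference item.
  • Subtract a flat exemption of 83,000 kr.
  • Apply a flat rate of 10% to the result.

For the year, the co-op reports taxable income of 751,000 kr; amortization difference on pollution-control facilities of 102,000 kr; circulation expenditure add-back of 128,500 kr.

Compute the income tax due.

Book-profits minimum tax:
  Adjusted income: 751,000 kr + 102,000 kr + 128,500 kr = 981,500 kr
  Less exemption 83,000 kr → base 898,500 kr
  898,500 kr × 10% = 89,850 kr

General income tax:
  248,000 kr × 8% = 19,840 kr
  207,000 kr × 21% = 43,470 kr
  296,000 kr × 31% = 91,760 kr
  → 155,070 kr

155,070 kr > 89,850 kr, so the general income tax governs.

155,070 kr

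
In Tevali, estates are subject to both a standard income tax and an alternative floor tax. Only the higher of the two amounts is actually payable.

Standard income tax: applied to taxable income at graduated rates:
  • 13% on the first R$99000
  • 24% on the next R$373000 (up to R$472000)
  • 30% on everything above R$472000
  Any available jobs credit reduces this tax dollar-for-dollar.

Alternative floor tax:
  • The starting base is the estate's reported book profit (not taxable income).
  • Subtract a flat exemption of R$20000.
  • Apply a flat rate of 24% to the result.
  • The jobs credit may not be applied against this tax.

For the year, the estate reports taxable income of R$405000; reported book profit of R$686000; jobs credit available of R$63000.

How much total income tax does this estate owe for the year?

Standard income tax:
  R$99000 × 13% = R$12870
  R$306000 × 24% = R$73440
  → R$86310
  Less jobs credit R$63000 → R$23310

Alternative floor tax:
  Base (reported book profit): R$686000
  Less exemption R$20000 → base R$666000
  R$666000 × 24% = R$159840

R$159840 > R$23310, so the alternative floor tax is the binding amount.

R$159840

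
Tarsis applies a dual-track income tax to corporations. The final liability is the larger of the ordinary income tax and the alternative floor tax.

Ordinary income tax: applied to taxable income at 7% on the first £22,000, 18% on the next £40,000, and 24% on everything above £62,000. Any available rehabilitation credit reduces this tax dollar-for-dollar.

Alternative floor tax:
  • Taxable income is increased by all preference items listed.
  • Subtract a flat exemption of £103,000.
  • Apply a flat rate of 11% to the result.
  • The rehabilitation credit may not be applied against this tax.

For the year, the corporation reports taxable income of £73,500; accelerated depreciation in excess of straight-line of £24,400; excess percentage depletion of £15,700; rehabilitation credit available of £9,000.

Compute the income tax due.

Alternative floor tax:
  Adjusted income: £73,500 + £24,400 + £15,700 = £113,600
  Less exemption £103,000 → base £10,600
  £10,600 × 11% = £1,166

Ordinary income tax:
  £22,000 × 7% = £1,540
  £40,000 × 18% = £7,200
  £11,500 × 24% = £2,760
  → £11,500
  Less rehabilitation credit £9,000 → £2,500

£2,500 > £1,166, so the ordinary income tax governs.

£2,500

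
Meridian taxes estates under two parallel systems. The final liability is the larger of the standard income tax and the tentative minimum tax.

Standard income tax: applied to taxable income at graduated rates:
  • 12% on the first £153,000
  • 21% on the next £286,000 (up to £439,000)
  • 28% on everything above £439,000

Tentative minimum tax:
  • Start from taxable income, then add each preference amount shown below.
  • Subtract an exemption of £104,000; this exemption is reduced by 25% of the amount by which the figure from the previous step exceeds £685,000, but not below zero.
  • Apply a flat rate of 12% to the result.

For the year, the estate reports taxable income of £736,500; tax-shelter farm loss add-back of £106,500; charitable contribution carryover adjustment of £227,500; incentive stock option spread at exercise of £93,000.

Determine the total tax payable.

Tentative minimum tax:
  Adjusted income: £736,500 + £106,500 + £227,500 + £93,000 = £1,163,500
  Exemption: 25% × (£1,163,500 − £685,000) = £119,625 ≥ £104,000, so the exemption is fully phased out
  Base: £1,163,500 − £0 = £1,163,500
  £1,163,500 × 12% = £139,620

Standard income tax:
  £153,000 × 12% = £18,360
  £286,000 × 21% = £60,060
  £297,500 × 28% = £83,300
  → £161,720

£161,720 > £139,620, so the standard income tax governs.

£161,720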